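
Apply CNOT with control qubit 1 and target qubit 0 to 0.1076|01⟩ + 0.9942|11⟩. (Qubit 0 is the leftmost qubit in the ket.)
0.9942|01⟩ + 0.1076|11⟩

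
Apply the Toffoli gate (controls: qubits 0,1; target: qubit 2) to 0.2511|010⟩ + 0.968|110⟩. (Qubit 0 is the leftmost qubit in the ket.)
0.2511|010⟩ + 0.968|111⟩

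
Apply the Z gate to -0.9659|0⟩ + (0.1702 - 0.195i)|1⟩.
-0.9659|0⟩ + (-0.1702 + 0.195i)|1⟩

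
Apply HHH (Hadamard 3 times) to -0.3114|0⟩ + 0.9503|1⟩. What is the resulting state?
0.4518|0⟩ - 0.8922|1⟩

H² = I, so H^3 = H: a single Hadamard. With (a, b) = (-0.3114, 0.9503), H gives ((a + b)/√2, (a − b)/√2) = (0.4518, -0.8922).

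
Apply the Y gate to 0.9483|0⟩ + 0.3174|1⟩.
-0.3174i|0⟩ + 0.9483i|1⟩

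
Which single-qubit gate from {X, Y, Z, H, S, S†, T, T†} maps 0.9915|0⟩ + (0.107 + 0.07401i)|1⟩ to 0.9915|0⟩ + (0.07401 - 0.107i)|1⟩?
S†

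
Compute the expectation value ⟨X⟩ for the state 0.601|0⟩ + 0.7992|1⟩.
0.9606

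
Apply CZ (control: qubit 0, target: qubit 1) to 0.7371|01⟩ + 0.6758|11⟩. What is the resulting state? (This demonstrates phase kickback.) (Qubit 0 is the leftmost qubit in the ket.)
0.7371|01⟩ - 0.6758|11⟩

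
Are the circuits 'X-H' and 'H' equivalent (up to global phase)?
No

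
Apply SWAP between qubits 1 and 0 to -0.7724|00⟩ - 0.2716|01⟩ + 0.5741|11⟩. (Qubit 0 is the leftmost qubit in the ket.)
-0.7724|00⟩ - 0.2716|10⟩ + 0.5741|11⟩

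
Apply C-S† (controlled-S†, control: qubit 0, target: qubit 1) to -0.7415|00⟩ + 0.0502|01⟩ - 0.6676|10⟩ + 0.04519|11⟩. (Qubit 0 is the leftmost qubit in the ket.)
-0.7415|00⟩ + 0.0502|01⟩ - 0.6676|10⟩ - 0.04519i|11⟩

C-S† leaves the control-|0⟩ kets |00⟩, |01⟩ unchanged and applies S† to qubit 1 on the control-|1⟩ pair (|10⟩, |11⟩).
S† = [[1, 0], [0, -i]].
With a = amp(|10⟩) = -0.6676 and b = amp(|11⟩) = 0.04519:
new amp(|10⟩) = (1)·a = -0.6676
new amp(|11⟩) = (-i)·b = -0.04519i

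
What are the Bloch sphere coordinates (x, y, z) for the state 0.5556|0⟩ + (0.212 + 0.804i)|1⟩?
(0.2356, 0.8934, -0.3827)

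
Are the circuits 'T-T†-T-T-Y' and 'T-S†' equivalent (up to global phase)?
No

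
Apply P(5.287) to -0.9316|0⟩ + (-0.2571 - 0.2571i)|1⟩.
-0.9316|0⟩ + (-0.3555 + 0.07607i)|1⟩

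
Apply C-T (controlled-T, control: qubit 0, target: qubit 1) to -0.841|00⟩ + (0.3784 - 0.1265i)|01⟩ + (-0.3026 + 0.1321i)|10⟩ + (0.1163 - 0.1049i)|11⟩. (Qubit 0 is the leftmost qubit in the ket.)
-0.841|00⟩ + (0.3784 - 0.1265i)|01⟩ + (-0.3026 + 0.1321i)|10⟩ + (0.1564 + 0.008061i)|11⟩

C-T leaves the control-|0⟩ kets |00⟩, |01⟩ unchanged and applies T to qubit 1 on the control-|1⟩ pair (|10⟩, |11⟩).
T = [[1, 0], [0, (1/√2 + (1/√2)i)]].
With a = amp(|10⟩) = (-0.3026 + 0.1321i) and b = amp(|11⟩) = (0.1163 - 0.1049i):
new amp(|10⟩) = (1)·a = (-0.3026 + 0.1321i)
new amp(|11⟩) = (1/√2 + (1/√2)i)·b = (0.1564 + 0.008061i)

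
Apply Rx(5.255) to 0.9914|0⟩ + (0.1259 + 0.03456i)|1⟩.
(-0.8463 - 0.06191i)|0⟩ + (-0.1096 - 0.5176i)|1⟩

Rx(5.255) = [[cos(θ/2), −i·sin(θ/2)], [−i·sin(θ/2), cos(θ/2)]]; θ = 5.255, cos(θ/2) ≈ -0.870739, sin(θ/2) ≈ 0.491745.
With a = amp(|0⟩) = 0.9914 and b = amp(|1⟩) = (0.1259 + 0.03456i):
new amp(|0⟩) = (-0.870739)·a + (-0.491745i)·b = (-0.8463 - 0.06191i)
new amp(|1⟩) = (-0.491745i)·a + (-0.870739)·b = (-0.1096 - 0.5176i)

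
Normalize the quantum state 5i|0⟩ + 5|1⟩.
(1/√2)i|0⟩ + 1/√2|1⟩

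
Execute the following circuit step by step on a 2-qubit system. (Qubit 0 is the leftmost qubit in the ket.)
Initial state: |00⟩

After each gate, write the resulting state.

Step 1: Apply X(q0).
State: |10⟩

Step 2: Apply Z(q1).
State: |10⟩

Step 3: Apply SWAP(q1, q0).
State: |01⟩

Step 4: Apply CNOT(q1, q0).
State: |11⟩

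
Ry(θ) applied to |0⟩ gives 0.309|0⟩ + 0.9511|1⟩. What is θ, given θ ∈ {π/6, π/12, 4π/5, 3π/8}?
4π/5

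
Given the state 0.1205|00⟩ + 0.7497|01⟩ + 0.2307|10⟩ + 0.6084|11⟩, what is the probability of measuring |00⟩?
0.01452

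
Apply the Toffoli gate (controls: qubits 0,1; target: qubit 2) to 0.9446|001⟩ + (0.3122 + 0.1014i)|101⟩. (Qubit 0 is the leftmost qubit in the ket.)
0.9446|001⟩ + (0.3122 + 0.1014i)|101⟩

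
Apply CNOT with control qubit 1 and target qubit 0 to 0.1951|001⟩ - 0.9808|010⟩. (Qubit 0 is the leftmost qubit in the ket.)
0.1951|001⟩ - 0.9808|110⟩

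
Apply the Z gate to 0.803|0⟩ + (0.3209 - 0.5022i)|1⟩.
0.803|0⟩ + (-0.3209 + 0.5022i)|1⟩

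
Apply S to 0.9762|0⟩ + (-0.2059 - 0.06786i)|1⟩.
0.9762|0⟩ + (0.06786 - 0.2059i)|1⟩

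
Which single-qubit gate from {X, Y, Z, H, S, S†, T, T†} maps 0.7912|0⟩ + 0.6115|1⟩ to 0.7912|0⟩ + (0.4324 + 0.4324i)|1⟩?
T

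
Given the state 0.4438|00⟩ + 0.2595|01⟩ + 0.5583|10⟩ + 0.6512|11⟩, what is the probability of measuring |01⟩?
0.06734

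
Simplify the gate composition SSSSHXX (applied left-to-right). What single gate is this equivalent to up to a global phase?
H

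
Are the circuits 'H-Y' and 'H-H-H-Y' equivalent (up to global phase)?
Yes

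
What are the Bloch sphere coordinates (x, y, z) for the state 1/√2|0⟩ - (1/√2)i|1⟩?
(0, -1, 0)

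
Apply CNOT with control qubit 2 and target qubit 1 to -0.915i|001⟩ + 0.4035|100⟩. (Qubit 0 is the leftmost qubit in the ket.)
-0.915i|011⟩ + 0.4035|100⟩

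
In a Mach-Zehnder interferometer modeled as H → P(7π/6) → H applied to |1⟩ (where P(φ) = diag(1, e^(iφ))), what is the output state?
(0.933 + 0.25i)|0⟩ + (0.06699 - 0.25i)|1⟩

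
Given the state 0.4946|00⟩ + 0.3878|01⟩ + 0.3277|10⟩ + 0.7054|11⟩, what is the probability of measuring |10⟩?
0.1074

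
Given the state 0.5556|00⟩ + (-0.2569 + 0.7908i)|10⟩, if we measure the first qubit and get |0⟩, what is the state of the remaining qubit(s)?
|0⟩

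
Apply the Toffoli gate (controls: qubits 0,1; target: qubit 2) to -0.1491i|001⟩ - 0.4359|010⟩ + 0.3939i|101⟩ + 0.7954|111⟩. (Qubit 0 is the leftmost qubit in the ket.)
-0.1491i|001⟩ - 0.4359|010⟩ + 0.3939i|101⟩ + 0.7954|110⟩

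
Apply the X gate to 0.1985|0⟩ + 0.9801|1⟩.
0.9801|0⟩ + 0.1985|1⟩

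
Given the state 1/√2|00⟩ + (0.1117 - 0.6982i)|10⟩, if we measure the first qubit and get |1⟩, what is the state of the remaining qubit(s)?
(0.158 - 0.9874i)|0⟩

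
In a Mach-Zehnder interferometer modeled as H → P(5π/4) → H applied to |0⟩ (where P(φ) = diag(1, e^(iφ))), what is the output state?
(0.1464 - (1/√8)i)|0⟩ + (0.8536 + (1/√8)i)|1⟩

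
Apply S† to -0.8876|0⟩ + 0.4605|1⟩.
-0.8876|0⟩ - 0.4605i|1⟩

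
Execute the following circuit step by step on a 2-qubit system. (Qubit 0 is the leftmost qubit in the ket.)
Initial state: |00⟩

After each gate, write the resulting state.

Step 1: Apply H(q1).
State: 1/√2|00⟩ + 1/√2|01⟩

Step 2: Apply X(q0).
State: 1/√2|10⟩ + 1/√2|11⟩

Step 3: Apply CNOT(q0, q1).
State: 1/√2|10⟩ + 1/√2|11⟩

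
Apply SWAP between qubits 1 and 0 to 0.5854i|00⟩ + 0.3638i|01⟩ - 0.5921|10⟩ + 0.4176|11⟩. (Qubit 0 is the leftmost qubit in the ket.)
0.5854i|00⟩ - 0.5921|01⟩ + 0.3638i|10⟩ + 0.4176|11⟩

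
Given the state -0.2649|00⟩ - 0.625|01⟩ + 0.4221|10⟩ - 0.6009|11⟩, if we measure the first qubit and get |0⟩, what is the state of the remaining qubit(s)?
-0.3902|0⟩ - 0.9207|1⟩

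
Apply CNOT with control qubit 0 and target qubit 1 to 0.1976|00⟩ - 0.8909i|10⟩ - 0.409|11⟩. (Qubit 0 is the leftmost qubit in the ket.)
0.1976|00⟩ - 0.409|10⟩ - 0.8909i|11⟩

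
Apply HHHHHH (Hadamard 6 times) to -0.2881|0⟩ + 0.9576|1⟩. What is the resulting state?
-0.2881|0⟩ + 0.9576|1⟩

H² = I, so an even number of Hadamards cancels: H^6 = I and the state is unchanged.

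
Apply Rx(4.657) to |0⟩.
-0.6873|0⟩ - 0.7264i|1⟩

Rx(4.657) = [[cos(θ/2), −i·sin(θ/2)], [−i·sin(θ/2), cos(θ/2)]]; θ = 4.657, cos(θ/2) ≈ -0.687255, sin(θ/2) ≈ 0.726416.
With a = amp(|0⟩) = 1 and b = amp(|1⟩) = 0:
new amp(|0⟩) = (-0.687255)·a + (-0.726416i)·b = -0.6873
new amp(|1⟩) = (-0.726416i)·a + (-0.687255)·b = -0.7264i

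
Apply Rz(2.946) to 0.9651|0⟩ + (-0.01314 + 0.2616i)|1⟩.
(0.09423 - 0.9605i)|0⟩ + (-0.2616 + 0.01247i)|1⟩

Rz(2.946) = [[e^(−iθ/2), 0], [0, e^(iθ/2)]] with e^(±iθ/2) = cos(θ/2) ± i·sin(θ/2); θ = 2.946, cos(θ/2) ≈ 0.0976405, sin(θ/2) ≈ 0.995222.
With a = amp(|0⟩) = 0.9651 and b = amp(|1⟩) = (-0.01314 + 0.2616i):
new amp(|0⟩) = (0.0976405 - 0.995222i)·a = (0.09423 - 0.9605i)
new amp(|1⟩) = (0.0976405 + 0.995222i)·b = (-0.2616 + 0.01247i)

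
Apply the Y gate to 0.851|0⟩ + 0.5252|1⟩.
-0.5252i|0⟩ + 0.851i|1⟩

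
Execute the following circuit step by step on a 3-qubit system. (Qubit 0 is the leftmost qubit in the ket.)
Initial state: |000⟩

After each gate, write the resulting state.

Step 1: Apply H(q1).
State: 1/√2|000⟩ + 1/√2|010⟩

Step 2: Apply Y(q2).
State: (1/√2)i|001⟩ + (1/√2)i|011⟩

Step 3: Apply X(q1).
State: (1/√2)i|001⟩ + (1/√2)i|011⟩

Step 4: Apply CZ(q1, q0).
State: (1/√2)i|001⟩ + (1/√2)i|011⟩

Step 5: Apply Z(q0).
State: (1/√2)i|001⟩ + (1/√2)i|011⟩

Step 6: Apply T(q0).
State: (1/√2)i|001⟩ + (1/√2)i|011⟩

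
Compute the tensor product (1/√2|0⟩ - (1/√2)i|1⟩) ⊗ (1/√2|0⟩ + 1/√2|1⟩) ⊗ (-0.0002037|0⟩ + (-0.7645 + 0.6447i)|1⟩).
-0.0001019|000⟩ + (-0.3823 + 0.3224i)|001⟩ - 0.0001019|010⟩ + (-0.3823 + 0.3224i)|011⟩ + 0.0001019i|100⟩ + (0.3224 + 0.3823i)|101⟩ + 0.0001019i|110⟩ + (0.3224 + 0.3823i)|111⟩

amp(|b₁b₂…⟩) = product of the factor amplitudes for bits b₁, b₂, …; only kets whose every factor amplitude is nonzero survive.
|000⟩: (1/√2)(1/√2)(-0.0002037) = -0.0001019
|001⟩: (1/√2)(1/√2)(-0.7645 + 0.6447i) = (-0.3823 + 0.3224i)
|010⟩: (1/√2)(1/√2)(-0.0002037) = -0.0001019
|011⟩: (1/√2)(1/√2)(-0.7645 + 0.6447i) = (-0.3823 + 0.3224i)
|100⟩: (-(1/√2)i)(1/√2)(-0.0002037) = 0.0001019i
|101⟩: (-(1/√2)i)(1/√2)(-0.7645 + 0.6447i) = (0.3224 + 0.3823i)
|110⟩: (-(1/√2)i)(1/√2)(-0.0002037) = 0.0001019i
|111⟩: (-(1/√2)i)(1/√2)(-0.7645 + 0.6447i) = (0.3224 + 0.3823i)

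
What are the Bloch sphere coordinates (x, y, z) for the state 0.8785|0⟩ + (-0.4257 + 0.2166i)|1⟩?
(-0.748, 0.3806, 0.5436)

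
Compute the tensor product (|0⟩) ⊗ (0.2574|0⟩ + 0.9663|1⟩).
0.2574|00⟩ + 0.9663|01⟩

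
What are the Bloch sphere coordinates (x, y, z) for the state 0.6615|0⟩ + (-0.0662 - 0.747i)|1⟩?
(-0.08758, -0.9883, -0.1248)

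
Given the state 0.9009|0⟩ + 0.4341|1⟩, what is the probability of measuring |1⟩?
0.1884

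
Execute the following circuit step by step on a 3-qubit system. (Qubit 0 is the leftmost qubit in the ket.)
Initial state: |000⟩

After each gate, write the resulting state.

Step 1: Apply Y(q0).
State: i|100⟩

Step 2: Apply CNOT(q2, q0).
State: i|100⟩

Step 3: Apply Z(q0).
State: -i|100⟩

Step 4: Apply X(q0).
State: -i|000⟩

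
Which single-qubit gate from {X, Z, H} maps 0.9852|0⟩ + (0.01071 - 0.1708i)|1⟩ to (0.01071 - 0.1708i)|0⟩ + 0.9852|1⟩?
X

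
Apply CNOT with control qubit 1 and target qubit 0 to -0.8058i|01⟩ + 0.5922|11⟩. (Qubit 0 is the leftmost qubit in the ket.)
0.5922|01⟩ - 0.8058i|11⟩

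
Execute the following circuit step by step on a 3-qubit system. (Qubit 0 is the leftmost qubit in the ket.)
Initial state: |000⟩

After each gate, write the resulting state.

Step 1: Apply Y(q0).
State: i|100⟩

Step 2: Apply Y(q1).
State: -|110⟩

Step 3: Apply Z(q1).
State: |110⟩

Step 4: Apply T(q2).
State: |110⟩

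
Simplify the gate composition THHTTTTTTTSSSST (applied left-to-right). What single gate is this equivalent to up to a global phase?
T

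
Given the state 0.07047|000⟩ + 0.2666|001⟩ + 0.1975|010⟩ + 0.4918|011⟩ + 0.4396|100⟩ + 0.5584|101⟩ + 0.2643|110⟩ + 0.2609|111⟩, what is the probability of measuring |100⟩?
0.1932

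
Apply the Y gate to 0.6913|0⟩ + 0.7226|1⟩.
-0.7226i|0⟩ + 0.6913i|1⟩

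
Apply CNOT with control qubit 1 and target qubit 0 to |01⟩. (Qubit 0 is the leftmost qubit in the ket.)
|11⟩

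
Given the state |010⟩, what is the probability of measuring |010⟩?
1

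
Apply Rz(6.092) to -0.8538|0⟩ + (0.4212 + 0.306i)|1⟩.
(0.8499 + 0.08149i)|0⟩ + (-0.4485 - 0.2644i)|1⟩

Rz(6.092) = [[e^(−iθ/2), 0], [0, e^(iθ/2)]] with e^(±iθ/2) = cos(θ/2) ± i·sin(θ/2); θ = 6.092, cos(θ/2) ≈ -0.995435, sin(θ/2) ≈ 0.0954471.
With a = amp(|0⟩) = -0.8538 and b = amp(|1⟩) = (0.4212 + 0.306i):
new amp(|0⟩) = (-0.995435 - 0.0954471i)·a = (0.8499 + 0.08149i)
new amp(|1⟩) = (-0.995435 + 0.0954471i)·b = (-0.4485 - 0.2644i)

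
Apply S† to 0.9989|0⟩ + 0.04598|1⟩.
0.9989|0⟩ - 0.04598i|1⟩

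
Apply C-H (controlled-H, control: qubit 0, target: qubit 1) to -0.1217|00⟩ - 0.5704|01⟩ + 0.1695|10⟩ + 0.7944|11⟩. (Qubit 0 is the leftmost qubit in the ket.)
-0.1217|00⟩ - 0.5704|01⟩ + 0.6816|10⟩ - 0.4419|11⟩

C-H leaves the control-|0⟩ kets |00⟩, |01⟩ unchanged and applies H to qubit 1 on the control-|1⟩ pair (|10⟩, |11⟩).
H = [[1/√2, 1/√2], [1/√2, -1/√2]].
With a = amp(|10⟩) = 0.1695 and b = amp(|11⟩) = 0.7944:
new amp(|10⟩) = (1/√2)·a + (1/√2)·b = 0.6816
new amp(|11⟩) = (1/√2)·a + (-1/√2)·b = -0.4419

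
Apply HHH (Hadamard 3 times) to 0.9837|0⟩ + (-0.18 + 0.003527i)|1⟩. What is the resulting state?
(0.5683 + 0.002494i)|0⟩ + (0.8229 - 0.002494i)|1⟩

H² = I, so H^3 = H: a single Hadamard. With (a, b) = (0.9837, (-0.18 + 0.003527i)), H gives ((a + b)/√2, (a − b)/√2) = ((0.5683 + 0.002494i), (0.8229 - 0.002494i)).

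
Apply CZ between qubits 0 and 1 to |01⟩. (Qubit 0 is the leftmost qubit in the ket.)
|01⟩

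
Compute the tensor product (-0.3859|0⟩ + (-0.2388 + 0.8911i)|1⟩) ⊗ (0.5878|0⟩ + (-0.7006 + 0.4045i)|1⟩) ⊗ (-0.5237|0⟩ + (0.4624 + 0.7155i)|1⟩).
0.1188|000⟩ + (-0.1049 - 0.1623i)|001⟩ + (-0.1416 + 0.08175i)|010⟩ + (0.2367 + 0.1213i)|011⟩ + (0.07351 - 0.2743i)|100⟩ + (-0.4397 + 0.1418i)|101⟩ + (0.1012 + 0.3775i)|110⟩ + (0.4265 - 0.4715i)|111⟩

amp(|b₁b₂…⟩) = product of the factor amplitudes for bits b₁, b₂, …; only kets whose every factor amplitude is nonzero survive.
|000⟩: (-0.3859)(0.5878)(-0.5237) = 0.1188
|001⟩: (-0.3859)(0.5878)(0.4624 + 0.7155i) = (-0.1049 - 0.1623i)
|010⟩: (-0.3859)(-0.7006 + 0.4045i)(-0.5237) = (-0.1416 + 0.08175i)
|011⟩: (-0.3859)(-0.7006 + 0.4045i)(0.4624 + 0.7155i) = (0.2367 + 0.1213i)
|100⟩: (-0.2388 + 0.8911i)(0.5878)(-0.5237) = (0.07351 - 0.2743i)
|101⟩: (-0.2388 + 0.8911i)(0.5878)(0.4624 + 0.7155i) = (-0.4397 + 0.1418i)
|110⟩: (-0.2388 + 0.8911i)(-0.7006 + 0.4045i)(-0.5237) = (0.1012 + 0.3775i)
|111⟩: (-0.2388 + 0.8911i)(-0.7006 + 0.4045i)(0.4624 + 0.7155i) = (0.4265 - 0.4715i)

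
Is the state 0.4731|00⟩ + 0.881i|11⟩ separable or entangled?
Entangled

Writing the state as a|00⟩ + b|01⟩ + c|10⟩ + d|11⟩, it is a product state iff ad − bc = 0.
Here (a, b, c, d) = (0.4731, 0, 0, 0.881i): ad − bc = (0.4731)(0.881i) − (0)(0) = 0.4168i ≠ 0, so the state is entangled.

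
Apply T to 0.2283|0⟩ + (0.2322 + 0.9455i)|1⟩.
0.2283|0⟩ + (-0.5044 + 0.8328i)|1⟩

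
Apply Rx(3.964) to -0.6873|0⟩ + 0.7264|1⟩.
(0.2747 - 0.6658i)|0⟩ + (-0.2904 + 0.63i)|1⟩

Rx(3.964) = [[cos(θ/2), −i·sin(θ/2)], [−i·sin(θ/2), cos(θ/2)]]; θ = 3.964, cos(θ/2) ≈ -0.399713, sin(θ/2) ≈ 0.91664.
With a = amp(|0⟩) = -0.6873 and b = amp(|1⟩) = 0.7264:
new amp(|0⟩) = (-0.399713)·a + (-0.91664i)·b = (0.2747 - 0.6658i)
new amp(|1⟩) = (-0.91664i)·a + (-0.399713)·b = (-0.2904 + 0.63i)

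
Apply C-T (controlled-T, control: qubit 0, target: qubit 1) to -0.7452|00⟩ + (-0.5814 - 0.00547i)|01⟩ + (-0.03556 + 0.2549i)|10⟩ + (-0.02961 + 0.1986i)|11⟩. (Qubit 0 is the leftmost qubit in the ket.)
-0.7452|00⟩ + (-0.5814 - 0.00547i)|01⟩ + (-0.03556 + 0.2549i)|10⟩ + (-0.1614 + 0.1195i)|11⟩

C-T leaves the control-|0⟩ kets |00⟩, |01⟩ unchanged and applies T to qubit 1 on the control-|1⟩ pair (|10⟩, |11⟩).
T = [[1, 0], [0, (1/√2 + (1/√2)i)]].
With a = amp(|10⟩) = (-0.03556 + 0.2549i) and b = amp(|11⟩) = (-0.02961 + 0.1986i):
new amp(|10⟩) = (1)·a = (-0.03556 + 0.2549i)
new amp(|11⟩) = (1/√2 + (1/√2)i)·b = (-0.1614 + 0.1195i)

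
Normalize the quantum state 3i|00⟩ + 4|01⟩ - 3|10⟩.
0.5145i|00⟩ + 0.686|01⟩ - 0.5145|10⟩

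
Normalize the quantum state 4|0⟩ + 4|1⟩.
1/√2|0⟩ + 1/√2|1⟩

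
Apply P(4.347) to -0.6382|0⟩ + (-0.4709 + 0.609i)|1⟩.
-0.6382|0⟩ + (0.7371 + 0.2222i)|1⟩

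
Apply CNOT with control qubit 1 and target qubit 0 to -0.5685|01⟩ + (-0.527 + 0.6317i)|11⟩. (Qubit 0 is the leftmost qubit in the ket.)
(-0.527 + 0.6317i)|01⟩ - 0.5685|11⟩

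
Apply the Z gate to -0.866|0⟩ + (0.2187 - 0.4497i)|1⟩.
-0.866|0⟩ + (-0.2187 + 0.4497i)|1⟩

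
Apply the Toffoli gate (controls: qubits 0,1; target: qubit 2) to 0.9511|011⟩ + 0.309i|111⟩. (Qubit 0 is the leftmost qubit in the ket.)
0.9511|011⟩ + 0.309i|110⟩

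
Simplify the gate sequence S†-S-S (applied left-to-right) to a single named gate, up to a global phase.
S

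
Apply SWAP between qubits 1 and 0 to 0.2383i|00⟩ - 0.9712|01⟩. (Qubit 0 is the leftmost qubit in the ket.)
0.2383i|00⟩ - 0.9712|10⟩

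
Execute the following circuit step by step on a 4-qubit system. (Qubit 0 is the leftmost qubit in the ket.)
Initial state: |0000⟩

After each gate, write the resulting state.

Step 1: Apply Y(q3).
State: i|0001⟩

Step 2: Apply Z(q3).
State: -i|0001⟩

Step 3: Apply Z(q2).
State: -i|0001⟩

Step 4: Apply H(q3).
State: -(1/√2)i|0000⟩ + (1/√2)i|0001⟩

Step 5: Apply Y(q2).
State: 1/√2|0010⟩ - 1/√2|0011⟩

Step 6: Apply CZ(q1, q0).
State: 1/√2|0010⟩ - 1/√2|0011⟩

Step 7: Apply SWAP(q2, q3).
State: 1/√2|0001⟩ - 1/√2|0011⟩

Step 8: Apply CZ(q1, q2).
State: 1/√2|0001⟩ - 1/√2|0011⟩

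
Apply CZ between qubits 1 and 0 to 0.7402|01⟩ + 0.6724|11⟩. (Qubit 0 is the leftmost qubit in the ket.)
0.7402|01⟩ - 0.6724|11⟩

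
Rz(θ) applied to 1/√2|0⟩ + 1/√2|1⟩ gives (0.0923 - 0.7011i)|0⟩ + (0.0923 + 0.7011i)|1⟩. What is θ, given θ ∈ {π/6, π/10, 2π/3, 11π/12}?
11π/12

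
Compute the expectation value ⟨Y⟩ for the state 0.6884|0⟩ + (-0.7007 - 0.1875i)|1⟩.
-0.2582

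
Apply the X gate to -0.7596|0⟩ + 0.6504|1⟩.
0.6504|0⟩ - 0.7596|1⟩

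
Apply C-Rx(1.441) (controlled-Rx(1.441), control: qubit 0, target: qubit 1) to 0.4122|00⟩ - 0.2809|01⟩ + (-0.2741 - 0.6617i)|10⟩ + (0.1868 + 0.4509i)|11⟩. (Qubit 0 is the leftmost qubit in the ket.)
0.4122|00⟩ - 0.2809|01⟩ + (0.09151 - 0.6205i)|10⟩ + (-0.2962 + 0.5197i)|11⟩

C-Rx(1.441) leaves the control-|0⟩ kets |00⟩, |01⟩ unchanged and applies Rx(1.441) to qubit 1 on the control-|1⟩ pair (|10⟩, |11⟩).
Rx(1.441) = [[cos(θ/2), −i·sin(θ/2)], [−i·sin(θ/2), cos(θ/2)]]; θ = 1.441, cos(θ/2) ≈ 0.751476, sin(θ/2) ≈ 0.65976.
With a = amp(|10⟩) = (-0.2741 - 0.6617i) and b = amp(|11⟩) = (0.1868 + 0.4509i):
new amp(|10⟩) = (0.751476)·a + (-0.65976i)·b = (0.09151 - 0.6205i)
new amp(|11⟩) = (-0.65976i)·a + (0.751476)·b = (-0.2962 + 0.5197i)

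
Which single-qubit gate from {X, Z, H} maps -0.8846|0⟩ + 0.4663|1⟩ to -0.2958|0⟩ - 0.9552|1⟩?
H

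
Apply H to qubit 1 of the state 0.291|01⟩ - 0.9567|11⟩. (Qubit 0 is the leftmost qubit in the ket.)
0.2058|00⟩ - 0.2058|01⟩ - 0.6765|10⟩ + 0.6765|11⟩

H on qubit 1 mixes each pair of kets that differ only in qubit 1: amplitudes (a, b) of (|…0…⟩, |…1…⟩) become ((a + b)/√2, (a − b)/√2). Kets absent from the input have amplitude 0.
(|00⟩, |01⟩): (a, b) = (0, 0.291) → (0.2058, -0.2058)
(|10⟩, |11⟩): (a, b) = (0, -0.9567) → (-0.6765, 0.6765)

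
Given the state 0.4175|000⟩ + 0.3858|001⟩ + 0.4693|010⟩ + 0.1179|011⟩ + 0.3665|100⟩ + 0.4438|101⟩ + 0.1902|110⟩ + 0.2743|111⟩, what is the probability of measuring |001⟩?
0.1488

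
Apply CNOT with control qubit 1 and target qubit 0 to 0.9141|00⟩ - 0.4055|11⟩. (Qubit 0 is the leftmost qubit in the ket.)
0.9141|00⟩ - 0.4055|01⟩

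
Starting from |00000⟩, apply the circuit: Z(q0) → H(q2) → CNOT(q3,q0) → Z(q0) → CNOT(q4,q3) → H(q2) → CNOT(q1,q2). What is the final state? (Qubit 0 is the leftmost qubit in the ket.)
|00000⟩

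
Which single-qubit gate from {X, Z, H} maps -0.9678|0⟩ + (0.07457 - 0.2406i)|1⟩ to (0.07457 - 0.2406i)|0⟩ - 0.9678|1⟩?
X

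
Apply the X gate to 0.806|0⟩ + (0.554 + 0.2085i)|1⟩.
(0.554 + 0.2085i)|0⟩ + 0.806|1⟩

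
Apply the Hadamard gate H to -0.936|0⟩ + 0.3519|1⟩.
-0.413|0⟩ - 0.9107|1⟩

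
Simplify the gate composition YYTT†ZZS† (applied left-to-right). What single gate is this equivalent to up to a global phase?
S†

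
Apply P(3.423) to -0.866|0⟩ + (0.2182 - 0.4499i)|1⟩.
-0.866|0⟩ + (-0.3346 + 0.3716i)|1⟩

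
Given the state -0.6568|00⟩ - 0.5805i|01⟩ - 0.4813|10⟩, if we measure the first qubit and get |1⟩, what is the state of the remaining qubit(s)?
-|0⟩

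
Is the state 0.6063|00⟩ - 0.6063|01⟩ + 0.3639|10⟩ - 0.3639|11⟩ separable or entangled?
Separable

Writing the state as a|00⟩ + b|01⟩ + c|10⟩ + d|11⟩, it is a product state iff ad − bc = 0.
Here (a, b, c, d) = (0.6063, -0.6063, 0.3639, -0.3639): ad − bc = (0.6063)(-0.3639) − (-0.6063)(0.3639) = 0, so the state is separable.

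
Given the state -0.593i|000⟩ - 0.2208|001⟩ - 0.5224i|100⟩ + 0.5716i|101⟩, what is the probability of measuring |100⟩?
0.2729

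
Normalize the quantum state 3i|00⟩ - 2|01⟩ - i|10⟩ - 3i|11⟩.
0.6255i|00⟩ - 0.417|01⟩ - 0.2085i|10⟩ - 0.6255i|11⟩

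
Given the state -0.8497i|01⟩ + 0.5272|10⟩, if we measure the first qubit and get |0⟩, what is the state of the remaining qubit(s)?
-i|1⟩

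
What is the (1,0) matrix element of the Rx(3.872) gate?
-0.9341i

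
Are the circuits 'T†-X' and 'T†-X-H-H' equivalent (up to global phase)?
Yes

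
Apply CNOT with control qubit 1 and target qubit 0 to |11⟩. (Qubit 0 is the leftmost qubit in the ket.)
|01⟩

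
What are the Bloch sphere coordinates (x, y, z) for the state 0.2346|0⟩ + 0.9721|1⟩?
(0.4561, 0, -0.8899)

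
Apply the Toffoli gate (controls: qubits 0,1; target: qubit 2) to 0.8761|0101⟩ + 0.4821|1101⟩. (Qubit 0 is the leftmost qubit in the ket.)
0.8761|0101⟩ + 0.4821|1111⟩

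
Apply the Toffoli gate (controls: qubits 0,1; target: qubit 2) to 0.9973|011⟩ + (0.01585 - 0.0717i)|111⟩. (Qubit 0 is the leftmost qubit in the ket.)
0.9973|011⟩ + (0.01585 - 0.0717i)|110⟩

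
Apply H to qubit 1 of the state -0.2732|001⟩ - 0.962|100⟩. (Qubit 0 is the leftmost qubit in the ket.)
-0.1932|001⟩ - 0.1932|011⟩ - 0.6802|100⟩ - 0.6802|110⟩

H on qubit 1 mixes each pair of kets that differ only in qubit 1: amplitudes (a, b) of (|…0…⟩, |…1…⟩) become ((a + b)/√2, (a − b)/√2). Kets absent from the input have amplitude 0.
(|001⟩, |011⟩): (a, b) = (-0.2732, 0) → (-0.1932, -0.1932)
(|100⟩, |110⟩): (a, b) = (-0.962, 0) → (-0.6802, -0.6802)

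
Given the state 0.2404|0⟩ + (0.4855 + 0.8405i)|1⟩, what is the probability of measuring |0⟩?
0.05779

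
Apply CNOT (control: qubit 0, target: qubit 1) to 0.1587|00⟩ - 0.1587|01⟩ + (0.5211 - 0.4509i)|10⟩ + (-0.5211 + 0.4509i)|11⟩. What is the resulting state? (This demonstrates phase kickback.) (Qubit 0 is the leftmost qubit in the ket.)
0.1587|00⟩ - 0.1587|01⟩ + (-0.5211 + 0.4509i)|10⟩ + (0.5211 - 0.4509i)|11⟩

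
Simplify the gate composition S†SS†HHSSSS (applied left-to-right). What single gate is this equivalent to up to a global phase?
S†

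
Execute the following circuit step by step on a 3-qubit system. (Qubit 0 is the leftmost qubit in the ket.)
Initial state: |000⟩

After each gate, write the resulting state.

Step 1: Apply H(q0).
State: 1/√2|000⟩ + 1/√2|100⟩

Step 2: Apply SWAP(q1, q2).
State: 1/√2|000⟩ + 1/√2|100⟩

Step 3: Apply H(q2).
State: 1/2|000⟩ + 1/2|001⟩ + 1/2|100⟩ + 1/2|101⟩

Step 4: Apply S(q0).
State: 1/2|000⟩ + 1/2|001⟩ + (1/2)i|100⟩ + (1/2)i|101⟩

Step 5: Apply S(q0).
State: 1/2|000⟩ + 1/2|001⟩ - 1/2|100⟩ - 1/2|101⟩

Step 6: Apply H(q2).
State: 1/√2|000⟩ - 1/√2|100⟩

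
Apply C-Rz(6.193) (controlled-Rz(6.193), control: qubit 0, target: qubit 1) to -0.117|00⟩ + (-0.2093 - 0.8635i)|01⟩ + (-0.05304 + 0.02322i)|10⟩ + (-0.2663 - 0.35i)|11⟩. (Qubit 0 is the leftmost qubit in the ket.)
-0.117|00⟩ + (-0.2093 - 0.8635i)|01⟩ + (0.05403 - 0.02081i)|10⟩ + (0.2818 + 0.3376i)|11⟩

C-Rz(6.193) leaves the control-|0⟩ kets |00⟩, |01⟩ unchanged and applies Rz(6.193) to qubit 1 on the control-|1⟩ pair (|10⟩, |11⟩).
Rz(6.193) = [[e^(−iθ/2), 0], [0, e^(iθ/2)]] with e^(±iθ/2) = cos(θ/2) ± i·sin(θ/2); θ = 6.193, cos(θ/2) ≈ -0.998983, sin(θ/2) ≈ 0.0450774.
With a = amp(|10⟩) = (-0.05304 + 0.02322i) and b = amp(|11⟩) = (-0.2663 - 0.35i):
new amp(|10⟩) = (-0.998983 - 0.0450774i)·a = (0.05403 - 0.02081i)
new amp(|11⟩) = (-0.998983 + 0.0450774i)·b = (0.2818 + 0.3376i)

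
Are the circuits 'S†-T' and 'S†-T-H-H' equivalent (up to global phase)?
Yes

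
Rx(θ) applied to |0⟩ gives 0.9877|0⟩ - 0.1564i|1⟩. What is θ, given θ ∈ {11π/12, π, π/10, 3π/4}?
π/10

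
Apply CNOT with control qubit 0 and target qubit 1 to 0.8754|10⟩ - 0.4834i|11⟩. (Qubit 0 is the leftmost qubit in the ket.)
-0.4834i|10⟩ + 0.8754|11⟩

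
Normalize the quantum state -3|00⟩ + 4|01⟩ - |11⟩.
-0.5883|00⟩ + 0.7845|01⟩ - 0.1961|11⟩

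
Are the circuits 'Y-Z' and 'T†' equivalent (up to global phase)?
No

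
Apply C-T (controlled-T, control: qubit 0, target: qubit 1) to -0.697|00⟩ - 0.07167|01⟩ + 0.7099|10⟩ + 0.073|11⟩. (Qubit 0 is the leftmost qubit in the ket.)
-0.697|00⟩ - 0.07167|01⟩ + 0.7099|10⟩ + (0.05162 + 0.05162i)|11⟩

C-T leaves the control-|0⟩ kets |00⟩, |01⟩ unchanged and applies T to qubit 1 on the control-|1⟩ pair (|10⟩, |11⟩).
T = [[1, 0], [0, (1/√2 + (1/√2)i)]].
With a = amp(|10⟩) = 0.7099 and b = amp(|11⟩) = 0.073:
new amp(|10⟩) = (1)·a = 0.7099
new amp(|11⟩) = (1/√2 + (1/√2)i)·b = (0.05162 + 0.05162i)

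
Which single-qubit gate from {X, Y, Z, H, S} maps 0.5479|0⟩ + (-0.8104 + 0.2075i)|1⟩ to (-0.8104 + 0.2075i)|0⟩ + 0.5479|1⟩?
X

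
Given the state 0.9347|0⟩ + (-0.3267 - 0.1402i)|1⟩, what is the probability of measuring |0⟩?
0.8737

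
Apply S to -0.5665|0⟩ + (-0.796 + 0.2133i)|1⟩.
-0.5665|0⟩ + (-0.2133 - 0.796i)|1⟩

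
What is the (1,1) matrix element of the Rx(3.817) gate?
-0.3313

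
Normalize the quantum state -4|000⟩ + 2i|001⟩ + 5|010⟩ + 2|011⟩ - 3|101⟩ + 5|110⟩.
-0.4391|000⟩ + 0.2195i|001⟩ + 0.5488|010⟩ + 0.2195|011⟩ - 0.3293|101⟩ + 0.5488|110⟩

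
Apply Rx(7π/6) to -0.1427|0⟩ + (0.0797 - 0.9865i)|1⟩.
(-0.916 - 0.07698i)|0⟩ + (-0.02063 + 0.3932i)|1⟩

Rx(7π/6) = [[cos(θ/2), −i·sin(θ/2)], [−i·sin(θ/2), cos(θ/2)]]; θ = 7π/6, cos(θ/2) ≈ -0.258819, sin(θ/2) ≈ 0.965926.
With a = amp(|0⟩) = -0.1427 and b = amp(|1⟩) = (0.0797 - 0.9865i):
new amp(|0⟩) = (-0.258819)·a + (-0.965926i)·b = (-0.916 - 0.07698i)
new amp(|1⟩) = (-0.965926i)·a + (-0.258819)·b = (-0.02063 + 0.3932i)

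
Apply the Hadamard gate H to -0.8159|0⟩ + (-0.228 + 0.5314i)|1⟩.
(-0.7381 + 0.3758i)|0⟩ + (-0.4157 - 0.3758i)|1⟩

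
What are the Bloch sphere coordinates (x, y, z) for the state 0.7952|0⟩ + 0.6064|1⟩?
(0.9644, 0, 0.2646)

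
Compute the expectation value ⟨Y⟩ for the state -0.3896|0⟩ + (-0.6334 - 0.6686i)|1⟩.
0.521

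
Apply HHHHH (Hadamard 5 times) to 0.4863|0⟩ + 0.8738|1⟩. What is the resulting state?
0.9617|0⟩ - 0.274|1⟩

H² = I, so H^5 = H: a single Hadamard. With (a, b) = (0.4863, 0.8738), H gives ((a + b)/√2, (a − b)/√2) = (0.9617, -0.274).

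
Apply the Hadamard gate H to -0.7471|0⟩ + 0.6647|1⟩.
-0.05827|0⟩ - 0.9983|1⟩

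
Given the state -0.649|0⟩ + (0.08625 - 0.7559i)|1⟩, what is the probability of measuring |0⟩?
0.4212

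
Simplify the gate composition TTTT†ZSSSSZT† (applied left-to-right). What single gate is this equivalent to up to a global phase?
T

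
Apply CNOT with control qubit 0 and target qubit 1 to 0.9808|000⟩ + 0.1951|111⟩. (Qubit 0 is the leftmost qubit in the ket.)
0.9808|000⟩ + 0.1951|101⟩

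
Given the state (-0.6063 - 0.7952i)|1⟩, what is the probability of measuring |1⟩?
0.9999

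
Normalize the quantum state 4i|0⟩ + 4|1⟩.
(1/√2)i|0⟩ + 1/√2|1⟩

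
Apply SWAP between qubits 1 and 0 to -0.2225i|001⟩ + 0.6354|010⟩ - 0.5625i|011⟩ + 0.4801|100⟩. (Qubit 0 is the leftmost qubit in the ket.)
-0.2225i|001⟩ + 0.4801|010⟩ + 0.6354|100⟩ - 0.5625i|101⟩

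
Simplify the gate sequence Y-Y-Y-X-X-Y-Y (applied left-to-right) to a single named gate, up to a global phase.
Y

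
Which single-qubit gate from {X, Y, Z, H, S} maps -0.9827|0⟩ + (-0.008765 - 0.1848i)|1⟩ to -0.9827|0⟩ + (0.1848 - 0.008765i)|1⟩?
S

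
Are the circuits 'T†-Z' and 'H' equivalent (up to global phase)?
No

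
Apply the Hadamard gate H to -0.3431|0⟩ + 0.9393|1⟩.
0.4216|0⟩ - 0.9068|1⟩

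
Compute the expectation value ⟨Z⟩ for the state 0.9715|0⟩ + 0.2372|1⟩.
0.8875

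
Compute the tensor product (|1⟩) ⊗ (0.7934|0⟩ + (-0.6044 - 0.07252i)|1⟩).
0.7934|10⟩ + (-0.6044 - 0.07252i)|11⟩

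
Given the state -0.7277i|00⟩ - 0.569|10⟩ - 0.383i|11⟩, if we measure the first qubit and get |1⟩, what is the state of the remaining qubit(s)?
-0.8296|0⟩ - 0.5584i|1⟩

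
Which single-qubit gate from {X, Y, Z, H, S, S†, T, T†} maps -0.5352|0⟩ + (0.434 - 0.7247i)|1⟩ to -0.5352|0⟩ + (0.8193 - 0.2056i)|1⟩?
T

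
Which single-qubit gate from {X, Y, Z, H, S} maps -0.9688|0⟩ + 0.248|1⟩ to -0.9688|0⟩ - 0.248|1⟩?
Z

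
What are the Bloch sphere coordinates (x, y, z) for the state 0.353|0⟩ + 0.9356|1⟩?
(0.6605, 0, -0.7507)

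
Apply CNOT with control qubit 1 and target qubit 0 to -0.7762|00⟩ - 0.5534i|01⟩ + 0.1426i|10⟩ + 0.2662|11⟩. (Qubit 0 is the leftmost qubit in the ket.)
-0.7762|00⟩ + 0.2662|01⟩ + 0.1426i|10⟩ - 0.5534i|11⟩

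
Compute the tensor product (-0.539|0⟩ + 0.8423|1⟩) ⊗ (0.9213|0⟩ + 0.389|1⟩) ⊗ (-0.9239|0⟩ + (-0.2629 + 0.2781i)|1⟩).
0.4588|000⟩ + (0.1306 - 0.1381i)|001⟩ + 0.1937|010⟩ + (0.05512 - 0.05831i)|011⟩ - 0.717|100⟩ + (-0.204 + 0.2158i)|101⟩ - 0.3027|110⟩ + (-0.08614 + 0.09112i)|111⟩

amp(|b₁b₂…⟩) = product of the factor amplitudes for bits b₁, b₂, …; only kets whose every factor amplitude is nonzero survive.
|000⟩: (-0.539)(0.9213)(-0.9239) = 0.4588
|001⟩: (-0.539)(0.9213)(-0.2629 + 0.2781i) = (0.1306 - 0.1381i)
|010⟩: (-0.539)(0.389)(-0.9239) = 0.1937
|011⟩: (-0.539)(0.389)(-0.2629 + 0.2781i) = (0.05512 - 0.05831i)
|100⟩: (0.8423)(0.9213)(-0.9239) = -0.717
|101⟩: (0.8423)(0.9213)(-0.2629 + 0.2781i) = (-0.204 + 0.2158i)
|110⟩: (0.8423)(0.389)(-0.9239) = -0.3027
|111⟩: (0.8423)(0.389)(-0.2629 + 0.2781i) = (-0.08614 + 0.09112i)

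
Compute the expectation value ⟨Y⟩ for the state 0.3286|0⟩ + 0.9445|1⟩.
0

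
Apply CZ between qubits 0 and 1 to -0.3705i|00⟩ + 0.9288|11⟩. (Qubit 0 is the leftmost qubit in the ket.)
-0.3705i|00⟩ - 0.9288|11⟩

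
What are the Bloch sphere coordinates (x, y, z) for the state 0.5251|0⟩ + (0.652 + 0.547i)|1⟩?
(0.6847, 0.5745, -0.4486)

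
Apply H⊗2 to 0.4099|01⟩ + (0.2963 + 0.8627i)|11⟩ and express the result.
(0.3531 + 0.4314i)|00⟩ + (-0.3531 - 0.4314i)|01⟩ + (0.0568 - 0.4314i)|10⟩ + (-0.0568 + 0.4314i)|11⟩

H⊗2 gives amp(|y⟩) = (1/2) Σ_x (−1)^(x·y) amp(|x⟩), where x·y is the number of positions in which both x and y have a 1.
|00⟩: (0.4099 + (0.2963 + 0.8627i))/2 = (0.3531 + 0.4314i)
|01⟩: (-0.4099 - (0.2963 + 0.8627i))/2 = (-0.3531 - 0.4314i)
|10⟩: (0.4099 - (0.2963 + 0.8627i))/2 = (0.0568 - 0.4314i)
|11⟩: (-0.4099 + (0.2963 + 0.8627i))/2 = (-0.0568 + 0.4314i)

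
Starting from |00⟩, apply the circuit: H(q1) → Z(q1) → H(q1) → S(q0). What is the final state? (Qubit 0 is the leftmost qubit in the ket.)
|01⟩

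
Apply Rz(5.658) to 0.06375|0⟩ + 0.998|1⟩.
(-0.06066 - 0.0196i)|0⟩ + (-0.9496 + 0.3069i)|1⟩

Rz(5.658) = [[e^(−iθ/2), 0], [0, e^(iθ/2)]] with e^(±iθ/2) = cos(θ/2) ± i·sin(θ/2); θ = 5.658, cos(θ/2) ≈ -0.951539, sin(θ/2) ≈ 0.307527.
With a = amp(|0⟩) = 0.06375 and b = amp(|1⟩) = 0.998:
new amp(|0⟩) = (-0.951539 - 0.307527i)·a = (-0.06066 - 0.0196i)
new amp(|1⟩) = (-0.951539 + 0.307527i)·b = (-0.9496 + 0.3069i)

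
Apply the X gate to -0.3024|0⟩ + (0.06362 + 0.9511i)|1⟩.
(0.06362 + 0.9511i)|0⟩ - 0.3024|1⟩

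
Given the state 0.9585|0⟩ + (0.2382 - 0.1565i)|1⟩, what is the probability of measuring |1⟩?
0.08123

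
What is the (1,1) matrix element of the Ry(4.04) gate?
-0.4342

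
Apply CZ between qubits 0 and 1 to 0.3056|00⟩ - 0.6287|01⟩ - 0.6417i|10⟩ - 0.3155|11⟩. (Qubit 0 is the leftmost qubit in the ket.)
0.3056|00⟩ - 0.6287|01⟩ - 0.6417i|10⟩ + 0.3155|11⟩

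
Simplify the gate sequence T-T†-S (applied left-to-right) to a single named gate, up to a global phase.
S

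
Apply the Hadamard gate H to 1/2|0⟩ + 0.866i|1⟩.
(1/√8 + 0.6124i)|0⟩ + (1/√8 - 0.6124i)|1⟩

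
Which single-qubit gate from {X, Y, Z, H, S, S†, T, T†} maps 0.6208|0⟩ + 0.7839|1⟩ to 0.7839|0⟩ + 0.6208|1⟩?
X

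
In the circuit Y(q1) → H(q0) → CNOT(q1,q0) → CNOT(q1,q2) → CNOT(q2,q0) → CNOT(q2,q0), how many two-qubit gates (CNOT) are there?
4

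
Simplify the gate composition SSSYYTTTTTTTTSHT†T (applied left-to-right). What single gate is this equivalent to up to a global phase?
H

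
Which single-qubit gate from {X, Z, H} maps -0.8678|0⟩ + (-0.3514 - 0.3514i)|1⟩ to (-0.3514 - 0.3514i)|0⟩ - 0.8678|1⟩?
X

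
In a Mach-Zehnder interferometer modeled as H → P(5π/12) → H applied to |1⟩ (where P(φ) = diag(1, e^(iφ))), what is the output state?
(0.3706 - 0.483i)|0⟩ + (0.6294 + 0.483i)|1⟩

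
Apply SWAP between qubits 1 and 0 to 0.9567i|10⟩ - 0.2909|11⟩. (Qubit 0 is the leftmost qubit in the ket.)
0.9567i|01⟩ - 0.2909|11⟩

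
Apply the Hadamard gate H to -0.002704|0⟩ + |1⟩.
0.7052|0⟩ - 0.709|1⟩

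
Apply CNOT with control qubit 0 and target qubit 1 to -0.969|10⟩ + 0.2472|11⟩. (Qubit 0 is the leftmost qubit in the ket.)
0.2472|10⟩ - 0.969|11⟩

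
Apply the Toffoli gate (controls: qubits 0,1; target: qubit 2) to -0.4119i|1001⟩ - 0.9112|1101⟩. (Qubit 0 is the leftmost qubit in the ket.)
-0.4119i|1001⟩ - 0.9112|1111⟩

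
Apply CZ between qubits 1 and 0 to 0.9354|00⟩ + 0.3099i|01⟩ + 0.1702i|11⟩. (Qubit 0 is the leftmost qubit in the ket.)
0.9354|00⟩ + 0.3099i|01⟩ - 0.1702i|11⟩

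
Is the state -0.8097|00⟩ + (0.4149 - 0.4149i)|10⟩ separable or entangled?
Separable

Writing the state as a|00⟩ + b|01⟩ + c|10⟩ + d|11⟩, it is a product state iff ad − bc = 0.
Here (a, b, c, d) = (-0.8097, 0, (0.4149 - 0.4149i), 0): ad − bc = (-0.8097)(0) − (0)(0.4149 - 0.4149i) = 0, so the state is separable.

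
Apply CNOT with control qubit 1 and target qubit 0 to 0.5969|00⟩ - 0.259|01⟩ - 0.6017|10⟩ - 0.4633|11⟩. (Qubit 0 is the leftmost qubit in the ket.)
0.5969|00⟩ - 0.4633|01⟩ - 0.6017|10⟩ - 0.259|11⟩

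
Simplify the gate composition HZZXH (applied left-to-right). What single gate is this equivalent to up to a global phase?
Z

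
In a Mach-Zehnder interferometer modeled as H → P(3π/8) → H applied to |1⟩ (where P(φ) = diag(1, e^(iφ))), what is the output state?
(0.3087 - 0.4619i)|0⟩ + (0.6913 + 0.4619i)|1⟩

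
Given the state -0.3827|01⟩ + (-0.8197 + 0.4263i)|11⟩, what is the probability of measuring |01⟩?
0.1465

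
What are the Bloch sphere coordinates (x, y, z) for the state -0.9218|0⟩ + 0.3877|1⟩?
(-0.7148, 0, 0.6994)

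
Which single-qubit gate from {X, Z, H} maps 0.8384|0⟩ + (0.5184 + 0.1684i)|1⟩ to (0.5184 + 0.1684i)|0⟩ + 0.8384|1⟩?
X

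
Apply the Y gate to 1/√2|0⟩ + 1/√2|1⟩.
-(1/√2)i|0⟩ + (1/√2)i|1⟩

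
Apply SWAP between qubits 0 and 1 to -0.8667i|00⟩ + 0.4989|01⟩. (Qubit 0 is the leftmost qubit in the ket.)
-0.8667i|00⟩ + 0.4989|10⟩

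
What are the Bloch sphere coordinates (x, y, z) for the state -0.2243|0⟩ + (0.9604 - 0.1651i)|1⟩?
(-0.4308, 0.07406, -0.8993)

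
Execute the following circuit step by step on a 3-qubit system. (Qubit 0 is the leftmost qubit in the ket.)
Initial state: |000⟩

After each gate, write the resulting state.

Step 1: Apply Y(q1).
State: i|010⟩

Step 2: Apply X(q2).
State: i|011⟩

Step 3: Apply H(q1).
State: (1/√2)i|001⟩ - (1/√2)i|011⟩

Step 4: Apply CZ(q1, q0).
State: (1/√2)i|001⟩ - (1/√2)i|011⟩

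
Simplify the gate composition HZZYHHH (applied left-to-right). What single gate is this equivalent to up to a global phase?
Y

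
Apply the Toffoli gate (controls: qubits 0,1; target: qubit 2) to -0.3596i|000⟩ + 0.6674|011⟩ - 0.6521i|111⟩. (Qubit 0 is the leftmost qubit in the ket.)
-0.3596i|000⟩ + 0.6674|011⟩ - 0.6521i|110⟩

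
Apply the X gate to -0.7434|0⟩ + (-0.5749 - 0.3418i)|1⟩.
(-0.5749 - 0.3418i)|0⟩ - 0.7434|1⟩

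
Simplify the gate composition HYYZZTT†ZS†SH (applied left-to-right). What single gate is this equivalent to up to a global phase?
X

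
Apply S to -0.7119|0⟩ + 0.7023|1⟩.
-0.7119|0⟩ + 0.7023i|1⟩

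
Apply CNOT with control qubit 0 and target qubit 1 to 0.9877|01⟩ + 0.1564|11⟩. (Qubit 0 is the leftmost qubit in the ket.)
0.9877|01⟩ + 0.1564|10⟩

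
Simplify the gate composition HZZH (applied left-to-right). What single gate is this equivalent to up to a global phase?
I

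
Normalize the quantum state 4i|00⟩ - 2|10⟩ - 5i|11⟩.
0.5963i|00⟩ - 0.2981|10⟩ - 0.7454i|11⟩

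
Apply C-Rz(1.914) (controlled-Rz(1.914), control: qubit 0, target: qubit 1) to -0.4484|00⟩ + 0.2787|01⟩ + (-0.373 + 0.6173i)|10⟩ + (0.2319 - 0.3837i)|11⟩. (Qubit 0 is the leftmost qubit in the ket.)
-0.4484|00⟩ + 0.2787|01⟩ + (0.2898 + 0.6605i)|10⟩ + (0.4472 - 0.03143i)|11⟩

C-Rz(1.914) leaves the control-|0⟩ kets |00⟩, |01⟩ unchanged and applies Rz(1.914) to qubit 1 on the control-|1⟩ pair (|10⟩, |11⟩).
Rz(1.914) = [[e^(−iθ/2), 0], [0, e^(iθ/2)]] with e^(±iθ/2) = cos(θ/2) ± i·sin(θ/2); θ = 1.914, cos(θ/2) ≈ 0.575975, sin(θ/2) ≈ 0.817467.
With a = amp(|10⟩) = (-0.373 + 0.6173i) and b = amp(|11⟩) = (0.2319 - 0.3837i):
new amp(|10⟩) = (0.575975 - 0.817467i)·a = (0.2898 + 0.6605i)
new amp(|11⟩) = (0.575975 + 0.817467i)·b = (0.4472 - 0.03143i)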